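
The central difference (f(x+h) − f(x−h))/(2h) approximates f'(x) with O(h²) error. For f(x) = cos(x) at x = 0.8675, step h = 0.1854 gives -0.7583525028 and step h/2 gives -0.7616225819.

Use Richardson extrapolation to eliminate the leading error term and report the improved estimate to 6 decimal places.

-0.762713

The method has order 2: 2^2 = 4.
4 × (-0.7616225819) − (-0.7583525028) = -2.2881378248
Extrapolated: (-2.2881378248) / 3 = -0.7627126083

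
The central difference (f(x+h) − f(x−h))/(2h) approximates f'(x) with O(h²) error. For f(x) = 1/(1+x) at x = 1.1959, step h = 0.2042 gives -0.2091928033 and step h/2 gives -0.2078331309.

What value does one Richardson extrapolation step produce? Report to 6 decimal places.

Leading term ∝ h^2; use weight 4 = 2^2.
Top: 4(-0.2078331309) − (-0.2091928033) = -0.6221397203
(-0.6221397203) ÷ 3 = -0.2073799068

-0.207380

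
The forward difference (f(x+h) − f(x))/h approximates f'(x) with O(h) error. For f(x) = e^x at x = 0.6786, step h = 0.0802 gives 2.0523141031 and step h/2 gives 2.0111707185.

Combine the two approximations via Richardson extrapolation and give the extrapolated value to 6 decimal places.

1.970027

Order 1 gives 2^r = 2 and 2^r − 1 = 1.
Top: 2(2.0111707185) − (2.0523141031) = 1.9700273339
Denominator 2 − 1 = 1.
Result: 1.9700273339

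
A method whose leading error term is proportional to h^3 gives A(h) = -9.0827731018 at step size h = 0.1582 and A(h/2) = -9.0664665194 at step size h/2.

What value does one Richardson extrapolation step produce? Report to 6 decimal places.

-9.064137

Error is O(h^3); halving h shrinks it by 2^3 = 8.
8 × (-9.0664665194) − (-9.0827731018) = -63.4489590534
(-63.4489590534) ÷ 7 = -9.0641370076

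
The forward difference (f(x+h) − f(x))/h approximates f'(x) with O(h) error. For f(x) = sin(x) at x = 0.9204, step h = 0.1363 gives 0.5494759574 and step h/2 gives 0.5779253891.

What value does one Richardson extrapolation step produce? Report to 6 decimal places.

r = 1: numerator weight 2, denominator 1.
A(h/2) − A(h) = 0.5779253891 − 0.5494759574 = 0.0284494317
Correction (A(h/2) − A(h))/(2 − 1) = 0.0284494317/1 = 0.0284494317
R = 0.5779253891 + 0.0284494317 = 0.6063748208
Correction |R − A(h/2)| = 2.845e-02; gap |A(h/2) − A(h)| = 2.845e-02.

0.606375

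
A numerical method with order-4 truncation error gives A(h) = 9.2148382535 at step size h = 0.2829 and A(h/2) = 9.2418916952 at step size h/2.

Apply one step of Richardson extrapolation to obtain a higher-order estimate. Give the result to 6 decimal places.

Method order is 4; weight 2^4 = 16.
16*9.2418916952 = 147.8702671232; 147.8702671232 − 9.2148382535 = 138.6554288697
Divide by 2^4 − 1 = 15.
138.6554288697 ÷ 15 = 9.2436952580
Shift from A(h/2): +0.0018035628.

9.243695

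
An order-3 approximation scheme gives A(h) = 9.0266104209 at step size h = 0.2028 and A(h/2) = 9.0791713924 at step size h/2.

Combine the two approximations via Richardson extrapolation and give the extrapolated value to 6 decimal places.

9.086680

Error is O(h^3); halving h shrinks it by 2^3 = 8.
8 × 9.0791713924 − 9.0266104209 = 63.6067607183
Denominator 8 − 1 = 7.
(8 × 9.0791713924 − 9.0266104209)/(8 − 1) = 9.0866801026
Shift from A(h/2): +0.0075087102.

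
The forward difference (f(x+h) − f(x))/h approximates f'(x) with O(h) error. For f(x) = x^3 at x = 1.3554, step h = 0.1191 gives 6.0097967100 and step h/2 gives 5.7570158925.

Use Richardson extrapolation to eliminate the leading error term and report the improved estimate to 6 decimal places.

r = 1, so 2^r = 2.
2^1·A(h/2) = 11.5140317850; minus A(h) gives 5.5042350750.
Divide by 2^1 − 1 = 1.
R = 5.5042350750/1 = 5.5042350750

5.504235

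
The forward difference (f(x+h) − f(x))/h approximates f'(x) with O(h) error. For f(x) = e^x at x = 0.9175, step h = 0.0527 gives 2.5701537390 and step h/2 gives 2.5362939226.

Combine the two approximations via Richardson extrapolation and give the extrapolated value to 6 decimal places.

Leading term ∝ h^1; use weight 2 = 2^1.
Top: 2(2.5362939226) − (2.5701537390) = 2.5024341062
Denominator 2 − 1 = 1.
So the Richardson estimate is 2.5024341062.
Correction |R − A(h/2)| = 3.386e-02; gap |A(h/2) − A(h)| = 3.386e-02.

2.502434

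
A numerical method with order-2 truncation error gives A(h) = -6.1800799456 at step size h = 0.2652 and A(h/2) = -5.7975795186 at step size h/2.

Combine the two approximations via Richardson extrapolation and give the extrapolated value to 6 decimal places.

r = 2: numerator weight 4, denominator 3.
A(h/2) − A(h) = -5.7975795186 − (-6.1800799456) = 0.3825004270
Correction (A(h/2) − A(h))/(4 − 1) = 0.3825004270/3 = 0.1275001423
R = -5.7975795186 + 0.1275001423 = -5.6700793763
Shift from A(h/2): +0.1275001423.

-5.670079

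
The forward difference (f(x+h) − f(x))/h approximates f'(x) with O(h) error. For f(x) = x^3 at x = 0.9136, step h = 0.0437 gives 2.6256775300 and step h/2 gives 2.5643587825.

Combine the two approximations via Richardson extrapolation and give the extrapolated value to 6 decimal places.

2.503040

Error is O(h^1); halving h shrinks it by 2^1 = 2.
2*2.5643587825 − 2.6256775300 = 2.5030400350
R = 2.5030400350/1 = 2.5030400350
Correction |R − A(h/2)| = 6.132e-02; gap |A(h/2) − A(h)| = 6.132e-02.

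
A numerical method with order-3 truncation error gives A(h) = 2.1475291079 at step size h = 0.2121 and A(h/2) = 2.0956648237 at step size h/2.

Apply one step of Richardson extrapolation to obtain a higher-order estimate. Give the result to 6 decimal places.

2.088256

With r = 3 the leading error scales as h^3, so the weight is 2^3 = 8.
Numerator 8 × A(h/2) − A(h) = 8 × 2.0956648237 − 2.1475291079 = 14.6177894817
(8 × 2.0956648237 − 2.1475291079)/(8 − 1) = 2.0882556402
Correction |R − A(h/2)| = 7.409e-03; gap |A(h/2) − A(h)| = 5.186e-02.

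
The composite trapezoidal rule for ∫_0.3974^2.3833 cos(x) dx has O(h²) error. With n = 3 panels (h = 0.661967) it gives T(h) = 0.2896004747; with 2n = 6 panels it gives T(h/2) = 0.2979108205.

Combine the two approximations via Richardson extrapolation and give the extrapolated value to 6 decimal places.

0.300681

r = 2: numerator weight 4, denominator 3.
Difference of the inputs: 0.2979108205 − 0.2896004747 = 0.0083103458
Correction (A(h/2) − A(h))/(4 − 1) = 0.0083103458/3 = 0.0027701153
R = A(h/2) + (A(h/2) − A(h))/3 = 0.2979108205 + 0.0027701153 = 0.3006809358
Gap between inputs: 8.310e-03; correction applied: +0.0027701153.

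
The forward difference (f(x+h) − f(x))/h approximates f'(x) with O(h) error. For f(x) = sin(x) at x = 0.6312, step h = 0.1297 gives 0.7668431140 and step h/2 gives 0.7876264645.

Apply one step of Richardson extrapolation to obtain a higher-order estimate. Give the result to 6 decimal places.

0.808410

Order 1 gives 2^r = 2 and 2^r − 1 = 1.
Top: 2(0.7876264645) − (0.7668431140) = 0.8084098150
Divide by 2^1 − 1 = 1.
Extrapolated: 0.8084098150 / 1 = 0.8084098150
Shift from A(h/2): +0.0207833505.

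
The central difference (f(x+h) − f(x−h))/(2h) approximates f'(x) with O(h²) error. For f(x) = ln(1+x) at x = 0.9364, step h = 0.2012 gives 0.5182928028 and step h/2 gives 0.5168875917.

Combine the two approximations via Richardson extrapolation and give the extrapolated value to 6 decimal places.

0.516419

The method has order 2: 2^2 = 4.
Numerator 4·A(h/2) − A(h) = 4·0.5168875917 − 0.5182928028 = 1.5492575640
Divide by 2^2 − 1 = 3.
Extrapolated: 1.5492575640 / 3 = 0.5164191880
Correction |R − A(h/2)| = 4.684e-04; gap |A(h/2) − A(h)| = 1.405e-03.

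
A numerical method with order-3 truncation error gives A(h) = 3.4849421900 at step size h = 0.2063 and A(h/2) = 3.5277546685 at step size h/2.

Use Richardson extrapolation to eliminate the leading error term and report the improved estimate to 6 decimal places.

r = 3: numerator weight 8, denominator 7.
Difference of the inputs: 3.5277546685 − 3.4849421900 = 0.0428124785
Correction (A(h/2) − A(h))/(8 − 1) = 0.0428124785/7 = 0.0061160684
R = 3.5277546685 + 0.0061160684 = 3.5338707369
Shift from A(h/2): +0.0061160684.

3.533871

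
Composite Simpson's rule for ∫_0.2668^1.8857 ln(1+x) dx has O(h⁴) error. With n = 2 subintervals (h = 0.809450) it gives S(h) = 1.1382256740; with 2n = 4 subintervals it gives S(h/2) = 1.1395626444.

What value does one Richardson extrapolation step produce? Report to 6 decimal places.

Leading term ∝ h^4; use weight 16 = 2^4.
Numerator 16*A(h/2) − A(h) = 16*1.1395626444 − 1.1382256740 = 17.0947766364
Extrapolated: 17.0947766364 / 15 = 1.1396517758

1.139652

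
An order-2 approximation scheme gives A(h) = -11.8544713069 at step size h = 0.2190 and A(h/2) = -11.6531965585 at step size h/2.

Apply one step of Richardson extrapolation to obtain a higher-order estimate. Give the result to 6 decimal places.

r = 2: numerator weight 4, denominator 3.
Weighted: (-46.6127862340) − (-11.8544713069) = -34.7583149271
Extrapolated: (-34.7583149271) / 3 = -11.5861049757

-11.586105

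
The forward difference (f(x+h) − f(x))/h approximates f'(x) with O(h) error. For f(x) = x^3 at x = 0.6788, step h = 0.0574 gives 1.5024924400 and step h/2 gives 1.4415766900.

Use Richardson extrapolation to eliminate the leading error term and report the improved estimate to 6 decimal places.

1.380661

Method order is 1; weight 2^1 = 2.
Top: 2(1.4415766900) − (1.5024924400) = 1.3806609400
Denominator 2 − 1 = 1.
Result: 1.3806609400
Shift from A(h/2): −0.0609157500.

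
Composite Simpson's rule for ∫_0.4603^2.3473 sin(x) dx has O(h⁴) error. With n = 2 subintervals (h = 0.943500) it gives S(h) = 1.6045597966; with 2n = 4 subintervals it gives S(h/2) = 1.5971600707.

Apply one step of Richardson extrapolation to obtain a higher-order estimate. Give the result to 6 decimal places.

1.596667

Leading term ∝ h^4; use weight 16 = 2^4.
2^4·A(h/2) = 25.5545611312; minus A(h) gives 23.9500013346.
Extrapolated: 23.9500013346 / 15 = 1.5966667556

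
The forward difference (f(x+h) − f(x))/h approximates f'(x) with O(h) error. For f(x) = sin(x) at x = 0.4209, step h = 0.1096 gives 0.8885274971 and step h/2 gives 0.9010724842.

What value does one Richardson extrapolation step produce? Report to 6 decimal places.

Error is O(h^1); halving h shrinks it by 2^1 = 2.
2^1*A(h/2) = 1.8021449684; minus A(h) gives 0.9136174713.
Divide by 2^1 − 1 = 1.
R = 0.9136174713/1 = 0.9136174713

0.913617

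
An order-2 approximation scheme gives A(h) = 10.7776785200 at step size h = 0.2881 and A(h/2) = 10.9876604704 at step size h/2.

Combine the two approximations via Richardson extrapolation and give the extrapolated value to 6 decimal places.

11.057654

Error is O(h^2); halving h shrinks it by 2^2 = 4.
4*10.9876604704 − 10.7776785200 = 33.1729633616
33.1729633616 ÷ 3 = 11.0576544539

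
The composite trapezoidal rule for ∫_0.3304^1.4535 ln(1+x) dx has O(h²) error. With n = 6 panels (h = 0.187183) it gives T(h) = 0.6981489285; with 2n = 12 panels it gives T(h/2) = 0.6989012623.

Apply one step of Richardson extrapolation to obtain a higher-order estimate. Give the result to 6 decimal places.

0.699152

r = 2, so 2^r = 4.
A(h/2) − A(h) = 0.6989012623 − 0.6981489285 = 0.0007523338
Correction (A(h/2) − A(h))/(4 − 1) = 0.0007523338/3 = 0.0002507779
R = A(h/2) + (A(h/2) − A(h))/3 = 0.6989012623 + 0.0002507779 = 0.6991520402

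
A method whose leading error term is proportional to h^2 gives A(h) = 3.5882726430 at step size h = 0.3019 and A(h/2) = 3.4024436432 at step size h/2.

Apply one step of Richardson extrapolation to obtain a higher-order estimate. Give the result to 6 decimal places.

3.340501

The method has order 2: 2^2 = 4.
4×3.4024436432 = 13.6097745728; subtract 3.5882726430 → 10.0215019298
(4×3.4024436432 − 3.5882726430)/(4 − 1) = 3.3405006433
Correction |R − A(h/2)| = 6.194e-02; gap |A(h/2) − A(h)| = 1.858e-01.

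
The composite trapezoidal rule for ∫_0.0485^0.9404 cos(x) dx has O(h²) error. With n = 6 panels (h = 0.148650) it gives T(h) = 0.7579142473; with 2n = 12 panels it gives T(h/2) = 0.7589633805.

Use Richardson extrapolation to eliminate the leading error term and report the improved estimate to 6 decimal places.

r = 2, so 2^r = 4.
Numerator 4 × A(h/2) − A(h) = 4 × 0.7589633805 − 0.7579142473 = 2.2779392747
Denominator 4 − 1 = 3.
R = 2.2779392747/3 = 0.7593130916
Gap between inputs: 1.049e-03; correction applied: +0.0003497111.

0.759313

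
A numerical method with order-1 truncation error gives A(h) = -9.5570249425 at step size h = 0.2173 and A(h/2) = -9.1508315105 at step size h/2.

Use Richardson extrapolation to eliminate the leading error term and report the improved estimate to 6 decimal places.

-8.744638

Leading term ∝ h^1; use weight 2 = 2^1.
2×(-9.1508315105) − (-9.5570249425) = -8.7446380785
Divide by 2^1 − 1 = 1.
Extrapolated: (-8.7446380785) / 1 = -8.7446380785
Correction |R − A(h/2)| = 4.062e-01; gap |A(h/2) − A(h)| = 4.062e-01.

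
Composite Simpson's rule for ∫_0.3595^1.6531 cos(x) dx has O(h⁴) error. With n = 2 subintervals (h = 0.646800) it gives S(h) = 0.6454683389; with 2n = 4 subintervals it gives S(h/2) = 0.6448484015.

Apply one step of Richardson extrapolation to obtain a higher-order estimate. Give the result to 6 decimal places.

0.644807

Order 4 gives 2^r = 16 and 2^r − 1 = 15.
Weighted: 10.3175744240 − 0.6454683389 = 9.6721060851
9.6721060851 ÷ 15 = 0.6448070723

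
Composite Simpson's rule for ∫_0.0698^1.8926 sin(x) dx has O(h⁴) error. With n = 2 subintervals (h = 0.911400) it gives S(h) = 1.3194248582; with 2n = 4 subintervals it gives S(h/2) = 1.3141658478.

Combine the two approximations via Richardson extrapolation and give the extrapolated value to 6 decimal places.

r = 4, so 2^r = 16.
Top: 16(1.3141658478) − (1.3194248582) = 19.7072287066
19.7072287066 ÷ 15 = 1.3138152471

1.313815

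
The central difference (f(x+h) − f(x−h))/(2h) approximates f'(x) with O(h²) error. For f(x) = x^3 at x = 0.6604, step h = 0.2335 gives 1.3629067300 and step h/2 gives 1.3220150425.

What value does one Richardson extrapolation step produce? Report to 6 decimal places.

1.308384

With r = 2 the leading error scales as h^2, so the weight is 2^2 = 4.
Weighted: 5.2880601700 − 1.3629067300 = 3.9251534400
3.9251534400 ÷ 3 = 1.3083844800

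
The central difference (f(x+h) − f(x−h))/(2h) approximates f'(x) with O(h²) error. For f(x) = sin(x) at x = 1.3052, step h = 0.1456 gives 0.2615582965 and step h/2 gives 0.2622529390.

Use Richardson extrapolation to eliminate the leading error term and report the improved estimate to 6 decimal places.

0.262484

Leading term ∝ h^2; use weight 4 = 2^2.
4*0.2622529390 − 0.2615582965 = 0.7874534595
Denominator 4 − 1 = 3.
Result: 0.2624844865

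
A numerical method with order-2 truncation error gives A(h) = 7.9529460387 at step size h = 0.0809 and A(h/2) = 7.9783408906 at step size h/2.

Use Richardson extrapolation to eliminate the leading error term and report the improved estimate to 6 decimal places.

7.986806

Leading term ∝ h^2; use weight 4 = 2^2.
Top: 4(7.9783408906) − (7.9529460387) = 23.9604175237
Denominator 4 − 1 = 3.
23.9604175237 ÷ 3 = 7.9868058412
Correction |R − A(h/2)| = 8.465e-03; gap |A(h/2) − A(h)| = 2.539e-02.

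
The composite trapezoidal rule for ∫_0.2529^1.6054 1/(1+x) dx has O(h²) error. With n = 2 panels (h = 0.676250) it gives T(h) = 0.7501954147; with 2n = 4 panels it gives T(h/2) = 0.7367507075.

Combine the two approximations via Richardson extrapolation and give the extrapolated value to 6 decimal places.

0.732269

Leading term ∝ h^2; use weight 4 = 2^2.
2^2 × A(h/2) = 2.9470028300; minus A(h) gives 2.1968074153.
Divide by 2^2 − 1 = 3.
Extrapolated: 2.1968074153 / 3 = 0.7322691384
Correction |R − A(h/2)| = 4.482e-03; gap |A(h/2) − A(h)| = 1.344e-02.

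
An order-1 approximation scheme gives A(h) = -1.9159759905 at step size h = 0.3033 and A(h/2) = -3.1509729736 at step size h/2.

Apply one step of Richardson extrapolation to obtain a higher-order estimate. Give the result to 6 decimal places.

-4.385970

r = 1, so 2^r = 2.
Weighted: (-6.3019459472) − (-1.9159759905) = -4.3859699567
(-4.3859699567) ÷ 1 = -4.3859699567
Correction |R − A(h/2)| = 1.235e+00; gap |A(h/2) − A(h)| = 1.235e+00.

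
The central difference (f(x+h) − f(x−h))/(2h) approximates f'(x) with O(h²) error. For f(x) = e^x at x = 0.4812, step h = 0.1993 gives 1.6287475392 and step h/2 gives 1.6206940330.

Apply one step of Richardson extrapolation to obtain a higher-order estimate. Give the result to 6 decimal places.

1.618010

Leading term ∝ h^2; use weight 4 = 2^2.
Numerator 4×A(h/2) − A(h) = 4×1.6206940330 − 1.6287475392 = 4.8540285928
Divide by 2^2 − 1 = 3.
(4×1.6206940330 − 1.6287475392)/(4 − 1) = 1.6180095309
Correction |R − A(h/2)| = 2.685e-03; gap |A(h/2) − A(h)| = 8.054e-03.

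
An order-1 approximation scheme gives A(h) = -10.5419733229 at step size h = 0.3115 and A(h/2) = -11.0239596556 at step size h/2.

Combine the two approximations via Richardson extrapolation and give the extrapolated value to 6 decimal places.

-11.505946

The method has order 1: 2^1 = 2.
Numerator 2·A(h/2) − A(h) = 2·(-11.0239596556) − (-10.5419733229) = -11.5059459883
R = (-11.5059459883)/1 = -11.5059459883
Shift from A(h/2): −0.4819863327.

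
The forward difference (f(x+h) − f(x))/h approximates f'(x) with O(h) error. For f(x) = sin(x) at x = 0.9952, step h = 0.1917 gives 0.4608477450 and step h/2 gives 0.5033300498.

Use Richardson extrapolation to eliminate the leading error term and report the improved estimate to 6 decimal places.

With r = 1 the leading error scales as h^1, so the weight is 2^1 = 2.
Numerator 2·A(h/2) − A(h) = 2·0.5033300498 − 0.4608477450 = 0.5458123546
Divide by 2^1 − 1 = 1.
R = 0.5458123546/1 = 0.5458123546

0.545812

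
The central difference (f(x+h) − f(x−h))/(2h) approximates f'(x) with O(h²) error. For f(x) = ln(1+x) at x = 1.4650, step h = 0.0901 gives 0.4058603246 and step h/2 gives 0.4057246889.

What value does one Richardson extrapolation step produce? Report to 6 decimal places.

Order 2 gives 2^r = 4 and 2^r − 1 = 3.
A(h/2) − A(h) = 0.4057246889 − 0.4058603246 = -0.0001356357
Correction (A(h/2) − A(h))/(4 − 1) = (-0.0001356357)/3 = -0.0000452119
R = A(h/2) + (A(h/2) − A(h))/3 = 0.4057246889 − 0.0000452119 = 0.4056794770
Correction |R − A(h/2)| = 4.521e-05; gap |A(h/2) − A(h)| = 1.356e-04.

0.405679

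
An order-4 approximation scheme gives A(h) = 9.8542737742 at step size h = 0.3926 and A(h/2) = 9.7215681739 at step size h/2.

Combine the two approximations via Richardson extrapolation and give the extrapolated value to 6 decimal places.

r = 4: numerator weight 16, denominator 15.
Difference of the inputs: 9.7215681739 − 9.8542737742 = -0.1327056003
Divide by 2^4 − 1 = 15: (-0.1327056003)/15 = -0.0088470400
R = A(h/2) + (A(h/2) − A(h))/15 = 9.7215681739 − 0.0088470400 = 9.7127211339

9.712721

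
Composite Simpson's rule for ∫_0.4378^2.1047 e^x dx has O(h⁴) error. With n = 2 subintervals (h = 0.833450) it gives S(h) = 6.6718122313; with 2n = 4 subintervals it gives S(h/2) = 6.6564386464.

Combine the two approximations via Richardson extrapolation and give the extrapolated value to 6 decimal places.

r = 4: numerator weight 16, denominator 15.
16·6.6564386464 − 6.6718122313 = 99.8312061111
Divide by 2^4 − 1 = 15.
R = 99.8312061111/15 = 6.6554137407

6.655414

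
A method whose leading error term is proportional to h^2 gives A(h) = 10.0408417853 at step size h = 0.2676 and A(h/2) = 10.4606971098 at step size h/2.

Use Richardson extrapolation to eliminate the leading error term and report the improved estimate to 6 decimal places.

10.600649

r = 2: numerator weight 4, denominator 3.
Top: 4(10.4606971098) − (10.0408417853) = 31.8019466539
31.8019466539 ÷ 3 = 10.6006488846
Correction |R − A(h/2)| = 1.400e-01; gap |A(h/2) − A(h)| = 4.199e-01.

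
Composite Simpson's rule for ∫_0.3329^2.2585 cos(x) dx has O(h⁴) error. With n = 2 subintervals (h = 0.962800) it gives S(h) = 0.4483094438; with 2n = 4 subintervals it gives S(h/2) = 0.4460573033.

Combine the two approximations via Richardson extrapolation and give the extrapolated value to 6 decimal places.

0.445907

With r = 4 the leading error scales as h^4, so the weight is 2^4 = 16.
16×0.4460573033 = 7.1369168528; 7.1369168528 − 0.4483094438 = 6.6886074090
Denominator 16 − 1 = 15.
(16×0.4460573033 − 0.4483094438)/(16 − 1) = 0.4459071606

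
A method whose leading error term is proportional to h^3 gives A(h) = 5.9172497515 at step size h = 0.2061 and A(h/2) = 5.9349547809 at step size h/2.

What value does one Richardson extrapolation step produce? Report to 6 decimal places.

r = 3: numerator weight 8, denominator 7.
8 × 5.9349547809 = 47.4796382472; 47.4796382472 − 5.9172497515 = 41.5623884957
Divide by 2^3 − 1 = 7.
41.5623884957 ÷ 7 = 5.9374840708

5.937484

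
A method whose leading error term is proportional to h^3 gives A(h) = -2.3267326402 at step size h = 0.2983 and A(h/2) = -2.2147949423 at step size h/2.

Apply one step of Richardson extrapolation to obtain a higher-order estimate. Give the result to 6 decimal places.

-2.198804

Method order is 3; weight 2^3 = 8.
Weighted: (-17.7183595384) − (-2.3267326402) = -15.3916268982
R = (-15.3916268982)/7 = -2.1988038426
Shift from A(h/2): +0.0159910997.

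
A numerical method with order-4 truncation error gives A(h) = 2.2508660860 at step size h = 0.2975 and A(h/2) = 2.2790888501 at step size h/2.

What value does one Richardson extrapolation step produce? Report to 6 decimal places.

Method order is 4; weight 2^4 = 16.
2^4×A(h/2) = 36.4654216016; minus A(h) gives 34.2145555156.
R = 34.2145555156/15 = 2.2809703677

2.280970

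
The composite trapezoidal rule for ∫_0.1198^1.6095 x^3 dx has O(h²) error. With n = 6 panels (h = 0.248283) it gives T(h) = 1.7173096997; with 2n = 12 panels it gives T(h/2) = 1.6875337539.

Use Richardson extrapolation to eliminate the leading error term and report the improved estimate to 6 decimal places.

Method order is 2; weight 2^2 = 4.
Top: 4(1.6875337539) − (1.7173096997) = 5.0328253159
R = 5.0328253159/3 = 1.6776084386

1.677608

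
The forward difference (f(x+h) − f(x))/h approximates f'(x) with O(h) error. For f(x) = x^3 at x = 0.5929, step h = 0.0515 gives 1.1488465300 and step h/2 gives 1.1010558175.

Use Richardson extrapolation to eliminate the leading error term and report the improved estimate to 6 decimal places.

Method order is 1; weight 2^1 = 2.
2 × 1.1010558175 − 1.1488465300 = 1.0532651050
R = 1.0532651050/1 = 1.0532651050

1.053265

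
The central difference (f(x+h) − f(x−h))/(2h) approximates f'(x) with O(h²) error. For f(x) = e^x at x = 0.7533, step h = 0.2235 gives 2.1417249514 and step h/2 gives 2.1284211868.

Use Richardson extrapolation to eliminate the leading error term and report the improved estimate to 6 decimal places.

The method has order 2: 2^2 = 4.
Top: 4(2.1284211868) − (2.1417249514) = 6.3719597958
Divide by 2^2 − 1 = 3.
(4*2.1284211868 − 2.1417249514)/(4 − 1) = 2.1239865986

2.123987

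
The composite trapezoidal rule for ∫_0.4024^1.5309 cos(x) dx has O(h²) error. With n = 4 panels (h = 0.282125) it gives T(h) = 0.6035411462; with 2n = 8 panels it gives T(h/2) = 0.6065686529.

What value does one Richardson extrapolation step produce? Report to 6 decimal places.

r = 2: numerator weight 4, denominator 3.
Top: 4(0.6065686529) − (0.6035411462) = 1.8227334654
(4·0.6065686529 − 0.6035411462)/(4 − 1) = 0.6075778218

0.607578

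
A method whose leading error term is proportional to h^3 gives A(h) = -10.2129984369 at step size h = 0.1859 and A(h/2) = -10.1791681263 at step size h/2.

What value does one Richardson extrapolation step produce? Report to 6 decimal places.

Error is O(h^3); halving h shrinks it by 2^3 = 8.
Top: 8(-10.1791681263) − (-10.2129984369) = -71.2203465735
Divide by 2^3 − 1 = 7.
R = (-71.2203465735)/7 = -10.1743352248

-10.174335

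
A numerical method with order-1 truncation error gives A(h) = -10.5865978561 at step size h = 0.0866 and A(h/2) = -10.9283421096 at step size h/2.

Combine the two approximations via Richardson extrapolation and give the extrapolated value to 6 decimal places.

-11.270086

Method order is 1; weight 2^1 = 2.
2·(-10.9283421096) − (-10.5865978561) = -11.2700863631
Divide by 2^1 − 1 = 1.
(2·(-10.9283421096) − (-10.5865978561))/(2 − 1) = -11.2700863631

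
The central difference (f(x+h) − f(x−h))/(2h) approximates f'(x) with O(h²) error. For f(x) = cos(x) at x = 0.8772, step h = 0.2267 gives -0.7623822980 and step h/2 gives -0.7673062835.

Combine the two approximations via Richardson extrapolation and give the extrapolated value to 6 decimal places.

-0.768948

Leading term ∝ h^2; use weight 4 = 2^2.
4×(-0.7673062835) = -3.0692251340; (-3.0692251340) − (-0.7623822980) = -2.3068428360
R = (-2.3068428360)/3 = -0.7689476120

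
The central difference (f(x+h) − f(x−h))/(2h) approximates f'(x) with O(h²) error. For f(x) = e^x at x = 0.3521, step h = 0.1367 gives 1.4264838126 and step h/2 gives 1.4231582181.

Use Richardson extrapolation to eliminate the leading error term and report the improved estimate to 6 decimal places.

Error is O(h^2); halving h shrinks it by 2^2 = 4.
Numerator 4·A(h/2) − A(h) = 4·1.4231582181 − 1.4264838126 = 4.2661490598
Divide by 2^2 − 1 = 3.
Extrapolated: 4.2661490598 / 3 = 1.4220496866

1.422050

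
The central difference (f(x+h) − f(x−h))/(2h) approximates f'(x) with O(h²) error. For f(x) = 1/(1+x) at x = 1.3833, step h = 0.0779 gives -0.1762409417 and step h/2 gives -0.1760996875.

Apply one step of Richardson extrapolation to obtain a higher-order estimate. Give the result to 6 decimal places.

-0.176053

Order 2 gives 2^r = 4 and 2^r − 1 = 3.
A(h/2) − A(h) = -0.1760996875 − (-0.1762409417) = 0.0001412542
Divide by 2^2 − 1 = 3: 0.0001412542/3 = 0.0000470847
R = -0.1760996875 + 0.0000470847 = -0.1760526028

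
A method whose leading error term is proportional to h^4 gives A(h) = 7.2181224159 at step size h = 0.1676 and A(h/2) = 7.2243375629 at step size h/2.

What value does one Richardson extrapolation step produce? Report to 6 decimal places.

7.224752

Leading term ∝ h^4; use weight 16 = 2^4.
A(h/2) − A(h) = 7.2243375629 − 7.2181224159 = 0.0062151470
Divide by 2^4 − 1 = 15: 0.0062151470/15 = 0.0004143431
R = 7.2243375629 + 0.0004143431 = 7.2247519060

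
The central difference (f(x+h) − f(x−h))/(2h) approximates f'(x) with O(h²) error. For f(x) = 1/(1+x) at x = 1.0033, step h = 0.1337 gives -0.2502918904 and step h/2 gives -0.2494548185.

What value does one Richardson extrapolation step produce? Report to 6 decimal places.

Error is O(h^2); halving h shrinks it by 2^2 = 4.
2^2*A(h/2) = -0.9978192740; minus A(h) gives -0.7475273836.
Denominator 4 − 1 = 3.
So the Richardson estimate is -0.2491757945.
Shift from A(h/2): +0.0002790240.

-0.249176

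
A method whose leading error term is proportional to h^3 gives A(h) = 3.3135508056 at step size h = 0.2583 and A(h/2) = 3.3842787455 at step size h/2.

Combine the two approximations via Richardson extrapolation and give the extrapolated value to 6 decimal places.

3.394383

Order 3 gives 2^r = 8 and 2^r − 1 = 7.
Difference of the inputs: 3.3842787455 − 3.3135508056 = 0.0707279399
Correction (A(h/2) − A(h))/(8 − 1) = 0.0707279399/7 = 0.0101039914
R = 3.3842787455 + 0.0101039914 = 3.3943827369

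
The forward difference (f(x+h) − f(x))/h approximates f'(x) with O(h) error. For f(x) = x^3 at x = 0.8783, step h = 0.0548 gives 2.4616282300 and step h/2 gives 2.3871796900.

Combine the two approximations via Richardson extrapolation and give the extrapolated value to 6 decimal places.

The method has order 1: 2^1 = 2.
Difference of the inputs: 2.3871796900 − 2.4616282300 = -0.0744485400
Correction (A(h/2) − A(h))/(2 − 1) = (-0.0744485400)/1 = -0.0744485400
R = A(h/2) + (A(h/2) − A(h))/1 = 2.3871796900 − 0.0744485400 = 2.3127311500
Gap between inputs: 7.445e-02; correction applied: −0.0744485400.

2.312731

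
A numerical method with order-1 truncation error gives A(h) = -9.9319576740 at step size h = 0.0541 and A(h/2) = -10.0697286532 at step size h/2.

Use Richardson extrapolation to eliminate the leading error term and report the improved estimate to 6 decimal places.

-10.207500

Error is O(h^1); halving h shrinks it by 2^1 = 2.
Numerator 2×A(h/2) − A(h) = 2×(-10.0697286532) − (-9.9319576740) = -10.2074996324
Denominator 2 − 1 = 1.
Result: -10.2074996324
Gap between inputs: 1.378e-01; correction applied: −0.1377709792.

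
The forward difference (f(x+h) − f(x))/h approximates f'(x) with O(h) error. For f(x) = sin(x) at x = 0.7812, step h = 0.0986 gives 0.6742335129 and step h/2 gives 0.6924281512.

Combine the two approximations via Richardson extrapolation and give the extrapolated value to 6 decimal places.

Order 1 gives 2^r = 2 and 2^r − 1 = 1.
2·0.6924281512 = 1.3848563024; subtract 0.6742335129 → 0.7106227895
(2·0.6924281512 − 0.6742335129)/(2 − 1) = 0.7106227895
Shift from A(h/2): +0.0181946383.

0.710623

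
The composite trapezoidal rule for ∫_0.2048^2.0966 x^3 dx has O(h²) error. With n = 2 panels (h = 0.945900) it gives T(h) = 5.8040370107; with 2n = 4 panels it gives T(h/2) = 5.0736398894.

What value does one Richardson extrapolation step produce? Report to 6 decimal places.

Order 2 gives 2^r = 4 and 2^r − 1 = 3.
4·5.0736398894 = 20.2945595576; 20.2945595576 − 5.8040370107 = 14.4905225469
Denominator 4 − 1 = 3.
R = 14.4905225469/3 = 4.8301741823
Correction |R − A(h/2)| = 2.435e-01; gap |A(h/2) − A(h)| = 7.304e-01.

4.830174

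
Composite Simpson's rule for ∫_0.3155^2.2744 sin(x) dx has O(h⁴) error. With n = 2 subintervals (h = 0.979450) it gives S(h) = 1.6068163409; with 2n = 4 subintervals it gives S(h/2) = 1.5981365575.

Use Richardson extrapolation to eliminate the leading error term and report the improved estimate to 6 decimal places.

1.597558

Order 4 gives 2^r = 16 and 2^r − 1 = 15.
Top: 16(1.5981365575) − (1.6068163409) = 23.9633685791
Divide by 2^4 − 1 = 15.
(16*1.5981365575 − 1.6068163409)/(16 − 1) = 1.5975579053
Correction |R − A(h/2)| = 5.787e-04; gap |A(h/2) − A(h)| = 8.680e-03.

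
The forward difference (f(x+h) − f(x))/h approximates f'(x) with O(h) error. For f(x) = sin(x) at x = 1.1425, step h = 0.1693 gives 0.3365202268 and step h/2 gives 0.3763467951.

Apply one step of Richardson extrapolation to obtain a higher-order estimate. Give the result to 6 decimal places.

0.416173

The method has order 1: 2^1 = 2.
2×0.3763467951 − 0.3365202268 = 0.4161733634
Extrapolated: 0.4161733634 / 1 = 0.4161733634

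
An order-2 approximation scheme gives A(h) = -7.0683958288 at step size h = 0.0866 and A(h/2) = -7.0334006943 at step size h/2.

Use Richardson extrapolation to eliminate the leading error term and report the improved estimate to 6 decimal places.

Leading term ∝ h^2; use weight 4 = 2^2.
2^2×A(h/2) = -28.1336027772; minus A(h) gives -21.0652069484.
Denominator 4 − 1 = 3.
(4×(-7.0334006943) − (-7.0683958288))/(4 − 1) = -7.0217356495
Correction |R − A(h/2)| = 1.167e-02; gap |A(h/2) − A(h)| = 3.500e-02.

-7.021736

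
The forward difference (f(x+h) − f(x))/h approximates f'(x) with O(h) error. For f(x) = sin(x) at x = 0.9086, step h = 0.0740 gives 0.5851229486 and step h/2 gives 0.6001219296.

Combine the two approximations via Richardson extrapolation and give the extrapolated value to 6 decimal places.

Error is O(h^1); halving h shrinks it by 2^1 = 2.
2·0.6001219296 = 1.2002438592; subtract 0.5851229486 → 0.6151209106
0.6151209106 ÷ 1 = 0.6151209106
Gap between inputs: 1.500e-02; correction applied: +0.0149989810.

0.615121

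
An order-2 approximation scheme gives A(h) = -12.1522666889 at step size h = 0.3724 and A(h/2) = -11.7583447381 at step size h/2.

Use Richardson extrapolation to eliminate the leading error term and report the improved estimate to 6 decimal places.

r = 2, so 2^r = 4.
4×(-11.7583447381) = -47.0333789524; subtract (-12.1522666889) → -34.8811122635
Divide by 2^2 − 1 = 3.
(4×(-11.7583447381) − (-12.1522666889))/(4 − 1) = -11.6270374212

-11.627037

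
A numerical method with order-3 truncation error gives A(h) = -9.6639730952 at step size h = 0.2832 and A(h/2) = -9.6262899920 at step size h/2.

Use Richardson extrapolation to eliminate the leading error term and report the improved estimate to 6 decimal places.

-9.620907

Order 3 gives 2^r = 8 and 2^r − 1 = 7.
8×(-9.6262899920) = -77.0103199360; (-77.0103199360) − (-9.6639730952) = -67.3463468408
Divide by 2^3 − 1 = 7.
(-67.3463468408) ÷ 7 = -9.6209066915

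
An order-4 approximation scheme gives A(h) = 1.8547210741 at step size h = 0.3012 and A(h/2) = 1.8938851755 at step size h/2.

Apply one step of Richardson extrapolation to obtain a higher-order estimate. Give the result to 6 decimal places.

1.896496

r = 4, so 2^r = 16.
A(h/2) − A(h) = 1.8938851755 − 1.8547210741 = 0.0391641014
Divide by 2^4 − 1 = 15: 0.0391641014/15 = 0.0026109401
R = 1.8938851755 + 0.0026109401 = 1.8964961156
Correction |R − A(h/2)| = 2.611e-03; gap |A(h/2) − A(h)| = 3.916e-02.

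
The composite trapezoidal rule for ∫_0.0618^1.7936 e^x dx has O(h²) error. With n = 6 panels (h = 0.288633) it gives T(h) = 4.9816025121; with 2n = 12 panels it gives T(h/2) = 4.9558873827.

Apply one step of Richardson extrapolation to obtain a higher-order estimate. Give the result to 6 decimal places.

4.947316

Error is O(h^2); halving h shrinks it by 2^2 = 4.
4·4.9558873827 − 4.9816025121 = 14.8419470187
Divide by 2^2 − 1 = 3.
(4·4.9558873827 − 4.9816025121)/(4 − 1) = 4.9473156729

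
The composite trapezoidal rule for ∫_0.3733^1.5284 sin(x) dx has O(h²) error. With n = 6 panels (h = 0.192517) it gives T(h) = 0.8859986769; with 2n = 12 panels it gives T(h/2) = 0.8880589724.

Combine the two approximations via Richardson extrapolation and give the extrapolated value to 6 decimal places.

Leading term ∝ h^2; use weight 4 = 2^2.
4·0.8880589724 = 3.5522358896; subtract 0.8859986769 → 2.6662372127
Extrapolated: 2.6662372127 / 3 = 0.8887457376
Correction |R − A(h/2)| = 6.868e-04; gap |A(h/2) − A(h)| = 2.060e-03.

0.888746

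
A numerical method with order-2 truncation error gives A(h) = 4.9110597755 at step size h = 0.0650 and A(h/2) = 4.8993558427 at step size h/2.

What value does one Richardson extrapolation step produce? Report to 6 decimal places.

4.895455

r = 2: numerator weight 4, denominator 3.
Top: 4(4.8993558427) − (4.9110597755) = 14.6863635953
Extrapolated: 14.6863635953 / 3 = 4.8954545318
Shift from A(h/2): −0.0039013109.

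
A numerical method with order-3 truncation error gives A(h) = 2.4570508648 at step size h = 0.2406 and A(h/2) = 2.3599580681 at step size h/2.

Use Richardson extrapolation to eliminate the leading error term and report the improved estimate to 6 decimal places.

Error is O(h^3); halving h shrinks it by 2^3 = 8.
Numerator 8×A(h/2) − A(h) = 8×2.3599580681 − 2.4570508648 = 16.4226136800
Denominator 8 − 1 = 7.
16.4226136800 ÷ 7 = 2.3460876686

2.346088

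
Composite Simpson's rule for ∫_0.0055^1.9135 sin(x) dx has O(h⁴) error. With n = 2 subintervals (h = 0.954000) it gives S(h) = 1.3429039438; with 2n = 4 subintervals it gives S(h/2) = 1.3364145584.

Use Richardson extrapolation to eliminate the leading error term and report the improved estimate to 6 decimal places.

1.335982

Error is O(h^4); halving h shrinks it by 2^4 = 16.
Top: 16(1.3364145584) − (1.3429039438) = 20.0397289906
Denominator 16 − 1 = 15.
(16·1.3364145584 − 1.3429039438)/(16 − 1) = 1.3359819327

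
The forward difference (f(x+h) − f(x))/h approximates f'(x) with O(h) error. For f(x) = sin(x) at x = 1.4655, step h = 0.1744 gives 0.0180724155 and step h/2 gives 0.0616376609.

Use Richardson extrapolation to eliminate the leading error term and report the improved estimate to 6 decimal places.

Leading term ∝ h^1; use weight 2 = 2^1.
2 × 0.0616376609 − 0.0180724155 = 0.1052029063
Divide by 2^1 − 1 = 1.
R = 0.1052029063/1 = 0.1052029063

0.105203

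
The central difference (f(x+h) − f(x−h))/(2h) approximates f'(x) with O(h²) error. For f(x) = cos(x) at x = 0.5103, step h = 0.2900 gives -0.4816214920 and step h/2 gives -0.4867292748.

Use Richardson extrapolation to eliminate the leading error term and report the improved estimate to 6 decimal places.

-0.488432

Order 2 gives 2^r = 4 and 2^r − 1 = 3.
Weighted: (-1.9469170992) − (-0.4816214920) = -1.4652956072
Divide by 2^2 − 1 = 3.
(4 × (-0.4867292748) − (-0.4816214920))/(4 − 1) = -0.4884318691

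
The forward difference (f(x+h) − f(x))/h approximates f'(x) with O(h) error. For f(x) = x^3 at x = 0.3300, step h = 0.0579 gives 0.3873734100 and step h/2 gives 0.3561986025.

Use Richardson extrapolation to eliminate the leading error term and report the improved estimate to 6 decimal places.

The method has order 1: 2^1 = 2.
Weighted: 0.7123972050 − 0.3873734100 = 0.3250237950
Divide by 2^1 − 1 = 1.
So the Richardson estimate is 0.3250237950.
Shift from A(h/2): −0.0311748075.

0.325024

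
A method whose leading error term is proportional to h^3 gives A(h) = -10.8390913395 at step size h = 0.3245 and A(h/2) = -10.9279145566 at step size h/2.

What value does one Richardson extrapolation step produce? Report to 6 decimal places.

With r = 3 the leading error scales as h^3, so the weight is 2^3 = 8.
8×(-10.9279145566) = -87.4233164528; (-87.4233164528) − (-10.8390913395) = -76.5842251133
Divide by 2^3 − 1 = 7.
(8×(-10.9279145566) − (-10.8390913395))/(8 − 1) = -10.9406035876

-10.940604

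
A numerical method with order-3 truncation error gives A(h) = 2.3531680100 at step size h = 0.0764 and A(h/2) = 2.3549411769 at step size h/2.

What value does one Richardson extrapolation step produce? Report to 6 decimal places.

2.355194

Method order is 3; weight 2^3 = 8.
Numerator 8*A(h/2) − A(h) = 8*2.3549411769 − 2.3531680100 = 16.4863614052
16.4863614052 ÷ 7 = 2.3551944865
Correction |R − A(h/2)| = 2.533e-04; gap |A(h/2) − A(h)| = 1.773e-03.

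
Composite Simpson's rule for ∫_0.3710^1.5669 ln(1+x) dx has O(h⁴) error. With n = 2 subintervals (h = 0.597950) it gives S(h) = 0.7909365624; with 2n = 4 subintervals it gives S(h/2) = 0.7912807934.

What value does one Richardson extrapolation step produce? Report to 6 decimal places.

With r = 4 the leading error scales as h^4, so the weight is 2^4 = 16.
Weighted: 12.6604926944 − 0.7909365624 = 11.8695561320
11.8695561320 ÷ 15 = 0.7913037421
Correction |R − A(h/2)| = 2.295e-05; gap |A(h/2) − A(h)| = 3.442e-04.

0.791304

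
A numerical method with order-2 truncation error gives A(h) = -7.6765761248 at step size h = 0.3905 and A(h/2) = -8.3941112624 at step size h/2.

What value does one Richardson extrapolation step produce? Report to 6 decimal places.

-8.633290

Error is O(h^2); halving h shrinks it by 2^2 = 4.
Numerator 4·A(h/2) − A(h) = 4·(-8.3941112624) − (-7.6765761248) = -25.8998689248
Denominator 4 − 1 = 3.
Extrapolated: (-25.8998689248) / 3 = -8.6332896416
Gap between inputs: 7.175e-01; correction applied: −0.2391783792.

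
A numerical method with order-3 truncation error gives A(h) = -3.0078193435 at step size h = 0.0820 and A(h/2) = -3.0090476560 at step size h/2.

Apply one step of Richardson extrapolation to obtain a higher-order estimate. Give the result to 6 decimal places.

-3.009223

Order 3 gives 2^r = 8 and 2^r − 1 = 7.
8*(-3.0090476560) = -24.0723812480; (-24.0723812480) − (-3.0078193435) = -21.0645619045
Denominator 8 − 1 = 7.
Result: -3.0092231292
Gap between inputs: 1.228e-03; correction applied: −0.0001754732.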